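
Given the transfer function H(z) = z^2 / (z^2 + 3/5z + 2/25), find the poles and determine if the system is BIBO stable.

Poles are roots of the denominator: z^2 + 3/5z + 2/25 = 0.
Quadratic formula: z = [-(3/5) +/- sqrt((3/5)^2 - 4*(2/25))] / 2
Discriminant = 9/25 - 8/25 = 1/25; sqrt = 1/5.
z = (-3/5 +/- 1/5) / 2 => z = -1/5 or z = -2/5.
|p1| = 1/5, |p2| = 2/5.
For BIBO stability, all poles must lie inside the unit circle (|p| < 1).
System is STABLE since both |p| < 1.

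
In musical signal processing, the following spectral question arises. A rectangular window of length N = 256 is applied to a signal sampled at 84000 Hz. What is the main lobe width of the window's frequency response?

For a rectangular window of length N,
the main lobe width in frequency is 2*f_s/N.
= 2*84000/256 = 2625/4 Hz
This determines the minimum frequency separation for resolving two sinusoids.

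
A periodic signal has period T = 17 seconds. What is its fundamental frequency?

The fundamental frequency is the reciprocal of the period.
f = 1/T = 1/(17) = 1/17 Hz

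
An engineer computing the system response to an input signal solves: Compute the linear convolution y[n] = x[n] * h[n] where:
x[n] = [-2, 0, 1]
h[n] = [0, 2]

y[n] = sum_k x[k]*h[n-k]. Output length = len(x) + len(h) - 1 = 3 + 2 - 1 = 4.
y[0] = -2*0 = 0
y[1] = 0*0 + -2*2 = -4
y[2] = 1*0 + 0*2 = 0
y[3] = 1*2 = 2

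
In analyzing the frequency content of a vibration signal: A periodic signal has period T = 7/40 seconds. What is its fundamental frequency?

The fundamental frequency is the reciprocal of the period.
f = 1/T = 1/(7/40) = 40/7 Hz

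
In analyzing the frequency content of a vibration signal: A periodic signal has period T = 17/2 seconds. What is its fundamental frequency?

The fundamental frequency is the reciprocal of the period.
f = 1/T = 1/(17/2) = 2/17 Hz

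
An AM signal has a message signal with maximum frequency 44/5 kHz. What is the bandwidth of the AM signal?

In AM (double-sideband), the bandwidth is twice the message frequency.
BW = 2 * f_m = 2 * 44/5 kHz = 88/5 kHz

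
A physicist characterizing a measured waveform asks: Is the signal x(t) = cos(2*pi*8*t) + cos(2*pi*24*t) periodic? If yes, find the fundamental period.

f1 = 8 Hz, f2 = 24 Hz
Period T1 = 1/8, T2 = 1/24
Ratio T1/T2 = 24/8, which is rational.
The signal is periodic with fundamental period T = 1/GCD(8,24) = 1/8 s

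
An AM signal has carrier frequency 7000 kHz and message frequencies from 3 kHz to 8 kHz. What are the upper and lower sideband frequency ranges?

Upper sideband (USB) = fc + [fm_low, fm_high] = 7000 + [3, 8] = [7003, 7008] kHz
Lower sideband (LSB) = fc - [fm_high, fm_low] = 7000 - [8, 3] = [6992, 6997] kHz
Total occupied spectrum: 6992 kHz to 7008 kHz (plus carrier at 7000 kHz)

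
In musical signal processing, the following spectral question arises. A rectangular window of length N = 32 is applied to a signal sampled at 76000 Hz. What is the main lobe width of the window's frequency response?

For a rectangular window of length N,
the main lobe width in frequency is 2*f_s/N.
= 2*76000/32 = 4750 Hz
This determines the minimum frequency separation for resolving two sinusoids.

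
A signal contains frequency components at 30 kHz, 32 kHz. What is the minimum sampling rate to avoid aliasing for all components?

The highest frequency component is f_max = 32 kHz.
Nyquist rate = 2 * f_max = 2 * 32 kHz = 64 kHz.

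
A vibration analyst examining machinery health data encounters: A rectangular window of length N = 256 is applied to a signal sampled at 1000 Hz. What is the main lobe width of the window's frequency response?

For a rectangular window of length N,
the main lobe width in frequency is 2*f_s/N.
= 2*1000/256 = 125/16 Hz
This determines the minimum frequency separation for resolving two sinusoids.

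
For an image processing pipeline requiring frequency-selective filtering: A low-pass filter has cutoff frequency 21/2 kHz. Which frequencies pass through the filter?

A low-pass filter passes all frequencies below the cutoff frequency 21/2 kHz and attenuates higher frequencies.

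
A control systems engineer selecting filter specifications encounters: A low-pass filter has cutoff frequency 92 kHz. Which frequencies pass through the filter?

A low-pass filter passes all frequencies below the cutoff frequency 92 kHz and attenuates higher frequencies.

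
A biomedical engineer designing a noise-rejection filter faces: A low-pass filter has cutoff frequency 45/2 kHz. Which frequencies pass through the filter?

A low-pass filter passes all frequencies below the cutoff frequency 45/2 kHz and attenuates higher frequencies.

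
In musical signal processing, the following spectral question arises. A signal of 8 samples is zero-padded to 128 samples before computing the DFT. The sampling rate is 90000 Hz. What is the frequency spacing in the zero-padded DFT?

Original DFT: N = 8, resolution = f_s/N = 90000/8 = 11250 Hz
Zero-padded DFT: N = 128, resolution = f_s/N = 90000/128 = 5625/8 Hz
Zero-padding interpolates the spectrum (finer frequency grid)
but does NOT improve the true spectral resolution (ability to resolve close frequencies).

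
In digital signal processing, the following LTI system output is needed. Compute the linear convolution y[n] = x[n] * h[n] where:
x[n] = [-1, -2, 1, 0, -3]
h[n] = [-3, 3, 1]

y[n] = sum_k x[k]*h[n-k]. Output length = len(x) + len(h) - 1 = 5 + 3 - 1 = 7.
y[0] = -1*-3 = 3
y[1] = -2*-3 + -1*3 = 3
y[2] = 1*-3 + -2*3 + -1*1 = -10
y[3] = 0*-3 + 1*3 + -2*1 = 1
y[4] = -3*-3 + 0*3 + 1*1 = 10
y[5] = -3*3 + 0*1 = -9
y[6] = -3*1 = -3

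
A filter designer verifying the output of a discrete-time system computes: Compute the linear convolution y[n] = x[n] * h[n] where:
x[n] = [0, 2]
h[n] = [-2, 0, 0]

y[n] = sum_k x[k]*h[n-k]. Output length = len(x) + len(h) - 1 = 2 + 3 - 1 = 4.
y[0] = 0*-2 = 0
y[1] = 2*-2 + 0*0 = -4
y[2] = 2*0 + 0*0 = 0
y[3] = 2*0 = 0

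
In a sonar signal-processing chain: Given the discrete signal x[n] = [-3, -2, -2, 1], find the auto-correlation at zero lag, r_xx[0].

The auto-correlation at zero lag r_xx[0] equals the signal energy.
r_xx[0] = sum of x[n]^2 = (-3)^2 + (-2)^2 + (-2)^2 + 1^2
= 9 + 4 + 4 + 1 = 18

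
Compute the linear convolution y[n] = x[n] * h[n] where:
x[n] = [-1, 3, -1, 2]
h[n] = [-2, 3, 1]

y[n] = sum_k x[k]*h[n-k]. Output length = len(x) + len(h) - 1 = 4 + 3 - 1 = 6.
y[0] = -1*-2 = 2
y[1] = 3*-2 + -1*3 = -9
y[2] = -1*-2 + 3*3 + -1*1 = 10
y[3] = 2*-2 + -1*3 + 3*1 = -4
y[4] = 2*3 + -1*1 = 5
y[5] = 2*1 = 2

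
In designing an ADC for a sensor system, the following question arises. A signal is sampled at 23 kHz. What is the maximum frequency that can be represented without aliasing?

The maximum frequency that can be represented without aliasing
is the Nyquist frequency: f_max = f_s / 2 = 23 kHz / 2 = 23/2 kHz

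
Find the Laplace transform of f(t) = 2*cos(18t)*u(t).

Standard pair: cos(wt)*u(t) <-> s/(s^2+w^2)
With w = 18: L{2*cos(18t)*u(t)} = 2s/(s^2+324)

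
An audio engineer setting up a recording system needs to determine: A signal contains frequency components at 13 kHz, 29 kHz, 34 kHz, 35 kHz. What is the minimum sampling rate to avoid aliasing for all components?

The highest frequency component is f_max = 35 kHz.
Nyquist rate = 2 * f_max = 2 * 35 kHz = 70 kHz.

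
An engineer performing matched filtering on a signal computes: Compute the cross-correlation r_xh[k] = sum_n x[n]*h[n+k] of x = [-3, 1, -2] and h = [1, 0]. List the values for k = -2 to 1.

Both sequences indexed from 0 and zero outside their support.
Lags with overlap: k = -2 to 1.
  r_xh[-2] = x[2]*h[0] = -2
  r_xh[-1] = x[1]*h[0] + x[2]*h[1] = 1
  r_xh[0] = x[0]*h[0] + x[1]*h[1] = -3
  r_xh[1] = x[0]*h[1] = 0
r_xh = [-2, 1, -3, 0] (for k = -2, ..., 1)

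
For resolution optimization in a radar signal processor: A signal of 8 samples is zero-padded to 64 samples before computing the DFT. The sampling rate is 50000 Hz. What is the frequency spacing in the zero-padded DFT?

Original DFT: N = 8, resolution = f_s/N = 50000/8 = 6250 Hz
Zero-padded DFT: N = 64, resolution = f_s/N = 50000/64 = 3125/4 Hz
Zero-padding interpolates the spectrum (finer frequency grid)
but does NOT improve the true spectral resolution (ability to resolve close frequencies).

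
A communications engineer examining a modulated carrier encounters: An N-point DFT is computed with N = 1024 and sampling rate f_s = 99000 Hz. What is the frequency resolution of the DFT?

DFT frequency resolution = f_s / N
= 99000 / 1024 = 12375/128 Hz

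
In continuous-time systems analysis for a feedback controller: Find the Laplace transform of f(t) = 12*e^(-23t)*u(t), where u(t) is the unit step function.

Standard Laplace transform pair:
e^(-at)*u(t) <-> 1/(s+a)
With a = 23: L{12*e^(-23t)*u(t)} = 12/(s+23), ROC: Re(s) > -23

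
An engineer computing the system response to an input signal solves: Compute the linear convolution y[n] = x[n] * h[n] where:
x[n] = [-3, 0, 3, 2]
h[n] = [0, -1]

y[n] = sum_k x[k]*h[n-k]. Output length = len(x) + len(h) - 1 = 4 + 2 - 1 = 5.
y[0] = -3*0 = 0
y[1] = 0*0 + -3*-1 = 3
y[2] = 3*0 + 0*-1 = 0
y[3] = 2*0 + 3*-1 = -3
y[4] = 2*-1 = -2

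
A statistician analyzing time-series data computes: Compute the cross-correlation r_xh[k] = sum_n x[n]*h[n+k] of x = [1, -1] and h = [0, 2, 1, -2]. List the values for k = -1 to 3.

Both sequences indexed from 0 and zero outside their support.
Lags with overlap: k = -1 to 3.
  r_xh[-1] = x[1]*h[0] = 0
  r_xh[0] = x[0]*h[0] + x[1]*h[1] = -2
  r_xh[1] = x[0]*h[1] + x[1]*h[2] = 1
  r_xh[2] = x[0]*h[2] + x[1]*h[3] = 3
  r_xh[3] = x[0]*h[3] = -2
r_xh = [0, -2, 1, 3, -2] (for k = -1, ..., 3)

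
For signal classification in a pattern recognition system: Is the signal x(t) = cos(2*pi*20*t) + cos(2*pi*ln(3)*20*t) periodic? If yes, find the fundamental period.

f1 = 20 Hz, f2 = 20*ln(3) Hz
Ratio f2/f1 = ln(3), which is irrational.
Since the frequency ratio is irrational, no common period exists.
The signal is not periodic.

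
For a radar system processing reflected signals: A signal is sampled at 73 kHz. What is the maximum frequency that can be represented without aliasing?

The maximum frequency that can be represented without aliasing
is the Nyquist frequency: f_max = f_s / 2 = 73 kHz / 2 = 73/2 kHz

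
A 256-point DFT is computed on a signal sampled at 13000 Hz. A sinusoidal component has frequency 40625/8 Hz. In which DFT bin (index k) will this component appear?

DFT frequency resolution = f_s/N = 13000/256 = 1625/32 Hz
Bin index k = f_signal / resolution = 40625/8 / 1625/32 = 100
The signal frequency 40625/8 Hz falls in DFT bin k = 100.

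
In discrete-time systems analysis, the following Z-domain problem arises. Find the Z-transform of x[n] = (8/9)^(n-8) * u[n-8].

Time-shifting property: if X(z) = Z{x[n]}, then Z{x[n-d]} = z^(-d) * X(z)
X(z) = z/(z - 8/9) for x[n] = (8/9)^n * u[n]
Z{x[n-8]} = z^(-8) * z/(z - 8/9) = z^(-7)/(z - 8/9)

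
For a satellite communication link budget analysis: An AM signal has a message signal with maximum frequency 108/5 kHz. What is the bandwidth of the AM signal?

In AM (double-sideband), the bandwidth is twice the message frequency.
BW = 2 * f_m = 2 * 108/5 kHz = 216/5 kHz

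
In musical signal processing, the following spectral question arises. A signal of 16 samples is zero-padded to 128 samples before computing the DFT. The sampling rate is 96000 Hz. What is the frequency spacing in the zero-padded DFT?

Original DFT: N = 16, resolution = f_s/N = 96000/16 = 6000 Hz
Zero-padded DFT: N = 128, resolution = f_s/N = 96000/128 = 750 Hz
Zero-padding interpolates the spectrum (finer frequency grid)
but does NOT improve the true spectral resolution (ability to resolve close frequencies).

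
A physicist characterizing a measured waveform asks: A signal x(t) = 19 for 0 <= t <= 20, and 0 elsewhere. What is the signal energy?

Energy = integral of |x(t)|^2 dt over the signal duration
= 19^2 * 20 = 361 * 20 = 7220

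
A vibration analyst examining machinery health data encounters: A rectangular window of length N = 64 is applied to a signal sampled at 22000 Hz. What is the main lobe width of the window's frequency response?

For a rectangular window of length N,
the main lobe width in frequency is 2*f_s/N.
= 2*22000/64 = 1375/2 Hz
This determines the minimum frequency separation for resolving two sinusoids.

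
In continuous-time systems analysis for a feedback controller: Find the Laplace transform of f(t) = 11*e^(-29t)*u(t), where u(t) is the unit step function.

Standard Laplace transform pair:
e^(-at)*u(t) <-> 1/(s+a)
With a = 29: L{11*e^(-29t)*u(t)} = 11/(s+29), ROC: Re(s) > -29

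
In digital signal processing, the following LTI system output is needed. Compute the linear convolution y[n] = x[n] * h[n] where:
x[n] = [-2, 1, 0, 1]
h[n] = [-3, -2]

y[n] = sum_k x[k]*h[n-k]. Output length = len(x) + len(h) - 1 = 4 + 2 - 1 = 5.
y[0] = -2*-3 = 6
y[1] = 1*-3 + -2*-2 = 1
y[2] = 0*-3 + 1*-2 = -2
y[3] = 1*-3 + 0*-2 = -3
y[4] = 1*-2 = -2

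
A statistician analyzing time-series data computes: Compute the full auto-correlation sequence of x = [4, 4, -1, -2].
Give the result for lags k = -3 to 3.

r_xx[k] = sum_m x[m]*x[m+k], indexed from 0, for k = -3 to 3:
  r_xx[-3] = x[3]*x[0] = -8
  r_xx[-2] = x[2]*x[0] + x[3]*x[1] = -12
  r_xx[-1] = x[1]*x[0] + x[2]*x[1] + x[3]*x[2] = 14
  r_xx[0] = x[0]*x[0] + x[1]*x[1] + x[2]*x[2] + x[3]*x[3] = 37
  r_xx[1] = x[0]*x[1] + x[1]*x[2] + x[2]*x[3] = 14
  r_xx[2] = x[0]*x[2] + x[1]*x[3] = -12
  r_xx[3] = x[0]*x[3] = -8
r_xx = [-8, -12, 14, 37, 14, -12, -8]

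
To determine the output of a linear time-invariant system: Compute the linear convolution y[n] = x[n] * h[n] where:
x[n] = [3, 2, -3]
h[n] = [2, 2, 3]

y[n] = sum_k x[k]*h[n-k]. Output length = len(x) + len(h) - 1 = 3 + 3 - 1 = 5.
y[0] = 3*2 = 6
y[1] = 2*2 + 3*2 = 10
y[2] = -3*2 + 2*2 + 3*3 = 7
y[3] = -3*2 + 2*3 = 0
y[4] = -3*3 = -9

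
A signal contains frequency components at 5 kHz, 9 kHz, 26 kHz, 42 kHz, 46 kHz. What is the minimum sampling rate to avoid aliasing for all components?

The highest frequency component is f_max = 46 kHz.
Nyquist rate = 2 * f_max = 2 * 46 kHz = 92 kHz.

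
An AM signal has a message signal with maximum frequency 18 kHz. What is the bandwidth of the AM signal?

In AM (double-sideband), the bandwidth is twice the message frequency.
BW = 2 * f_m = 2 * 18 kHz = 36 kHz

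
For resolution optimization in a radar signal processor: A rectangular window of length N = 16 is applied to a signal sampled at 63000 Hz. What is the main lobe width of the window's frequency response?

For a rectangular window of length N,
the main lobe width in frequency is 2*f_s/N.
= 2*63000/16 = 7875 Hz
This determines the minimum frequency separation for resolving two sinusoids.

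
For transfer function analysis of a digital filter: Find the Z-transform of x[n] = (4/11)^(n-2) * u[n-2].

Time-shifting property: if X(z) = Z{x[n]}, then Z{x[n-d]} = z^(-d) * X(z)
X(z) = z/(z - 4/11) for x[n] = (4/11)^n * u[n]
Z{x[n-2]} = z^(-2) * z/(z - 4/11) = z^(-1)/(z - 4/11)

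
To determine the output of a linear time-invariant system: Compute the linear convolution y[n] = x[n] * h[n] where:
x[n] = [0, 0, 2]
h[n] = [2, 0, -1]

y[n] = sum_k x[k]*h[n-k]. Output length = len(x) + len(h) - 1 = 3 + 3 - 1 = 5.
y[0] = 0*2 = 0
y[1] = 0*2 + 0*0 = 0
y[2] = 2*2 + 0*0 + 0*-1 = 4
y[3] = 2*0 + 0*-1 = 0
y[4] = 2*-1 = -2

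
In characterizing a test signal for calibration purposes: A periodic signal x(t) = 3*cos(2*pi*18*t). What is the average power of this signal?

Average power of A*cos(wt) is A^2/2.
P = 3^2 / 2 = 9/2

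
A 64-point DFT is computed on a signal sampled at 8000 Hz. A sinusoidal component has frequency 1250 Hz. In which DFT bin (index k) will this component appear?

DFT frequency resolution = f_s/N = 8000/64 = 125 Hz
Bin index k = f_signal / resolution = 1250 / 125 = 10
The signal frequency 1250 Hz falls in DFT bin k = 10.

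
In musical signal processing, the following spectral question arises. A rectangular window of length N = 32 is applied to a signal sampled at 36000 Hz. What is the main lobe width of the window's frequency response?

For a rectangular window of length N,
the main lobe width in frequency is 2*f_s/N.
= 2*36000/32 = 2250 Hz
This determines the minimum frequency separation for resolving two sinusoids.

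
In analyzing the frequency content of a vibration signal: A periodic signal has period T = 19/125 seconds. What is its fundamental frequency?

The fundamental frequency is the reciprocal of the period.
f = 1/T = 1/(19/125) = 125/19 Hz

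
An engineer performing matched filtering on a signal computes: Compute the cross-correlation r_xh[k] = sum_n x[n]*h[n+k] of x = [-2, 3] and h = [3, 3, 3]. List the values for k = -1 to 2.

Both sequences indexed from 0 and zero outside their support.
Lags with overlap: k = -1 to 2.
  r_xh[-1] = x[1]*h[0] = 9
  r_xh[0] = x[0]*h[0] + x[1]*h[1] = 3
  r_xh[1] = x[0]*h[1] + x[1]*h[2] = 3
  r_xh[2] = x[0]*h[2] = -6
r_xh = [9, 3, 3, -6] (for k = -1, ..., 2)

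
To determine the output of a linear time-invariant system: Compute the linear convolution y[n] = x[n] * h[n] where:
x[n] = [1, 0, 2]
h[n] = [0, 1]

y[n] = sum_k x[k]*h[n-k]. Output length = len(x) + len(h) - 1 = 3 + 2 - 1 = 4.
y[0] = 1*0 = 0
y[1] = 0*0 + 1*1 = 1
y[2] = 2*0 + 0*1 = 0
y[3] = 2*1 = 2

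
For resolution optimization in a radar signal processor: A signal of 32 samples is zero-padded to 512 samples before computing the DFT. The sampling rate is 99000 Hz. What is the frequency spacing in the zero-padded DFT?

Original DFT: N = 32, resolution = f_s/N = 99000/32 = 12375/4 Hz
Zero-padded DFT: N = 512, resolution = f_s/N = 99000/512 = 12375/64 Hz
Zero-padding interpolates the spectrum (finer frequency grid)
but does NOT improve the true spectral resolution (ability to resolve close frequencies).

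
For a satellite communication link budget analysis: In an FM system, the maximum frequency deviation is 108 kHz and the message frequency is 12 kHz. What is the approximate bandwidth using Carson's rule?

Carson's rule: BW = 2*(delta_f + f_m)
= 2*(108 + 12) kHz = 240 kHz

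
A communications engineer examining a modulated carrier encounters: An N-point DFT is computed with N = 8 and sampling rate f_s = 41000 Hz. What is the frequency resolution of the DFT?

DFT frequency resolution = f_s / N
= 41000 / 8 = 5125 Hz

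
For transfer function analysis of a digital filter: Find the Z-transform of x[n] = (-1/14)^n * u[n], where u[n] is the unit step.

The Z-transform of a^n * u[n] is z/(z-a) for |z| > |a|.
Here a = -1/14, so X(z) = z/(z - (-1/14)) = 14z/(14z + 1)
ROC: |z| > 1/14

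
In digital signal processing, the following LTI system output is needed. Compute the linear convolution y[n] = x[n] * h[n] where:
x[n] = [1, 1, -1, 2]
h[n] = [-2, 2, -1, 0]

y[n] = sum_k x[k]*h[n-k]. Output length = len(x) + len(h) - 1 = 4 + 4 - 1 = 7.
y[0] = 1*-2 = -2
y[1] = 1*-2 + 1*2 = 0
y[2] = -1*-2 + 1*2 + 1*-1 = 3
y[3] = 2*-2 + -1*2 + 1*-1 + 1*0 = -7
y[4] = 2*2 + -1*-1 + 1*0 = 5
y[5] = 2*-1 + -1*0 = -2
y[6] = 2*0 = 0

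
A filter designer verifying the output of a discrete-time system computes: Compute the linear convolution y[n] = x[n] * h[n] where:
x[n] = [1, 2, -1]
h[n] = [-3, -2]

y[n] = sum_k x[k]*h[n-k]. Output length = len(x) + len(h) - 1 = 3 + 2 - 1 = 4.
y[0] = 1*-3 = -3
y[1] = 2*-3 + 1*-2 = -8
y[2] = -1*-3 + 2*-2 = -1
y[3] = -1*-2 = 2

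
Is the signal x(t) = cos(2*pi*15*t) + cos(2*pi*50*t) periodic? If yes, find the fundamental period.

f1 = 15 Hz, f2 = 50 Hz
Period T1 = 1/15, T2 = 1/50
Ratio T1/T2 = 50/15, which is rational.
The signal is periodic with fundamental period T = 1/GCD(15,50) = 1/5 s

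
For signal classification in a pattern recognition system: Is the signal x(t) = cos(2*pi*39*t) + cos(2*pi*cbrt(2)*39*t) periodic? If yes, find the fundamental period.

f1 = 39 Hz, f2 = 39*cbrt(2) Hz
Ratio f2/f1 = cbrt(2), which is irrational.
Since the frequency ratio is irrational, no common period exists.
The signal is not periodic.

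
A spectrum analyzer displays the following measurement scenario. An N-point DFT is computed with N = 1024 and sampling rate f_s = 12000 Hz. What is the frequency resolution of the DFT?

DFT frequency resolution = f_s / N
= 12000 / 1024 = 375/32 Hz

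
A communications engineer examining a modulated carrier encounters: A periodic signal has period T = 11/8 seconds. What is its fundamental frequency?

The fundamental frequency is the reciprocal of the period.
f = 1/T = 1/(11/8) = 8/11 Hz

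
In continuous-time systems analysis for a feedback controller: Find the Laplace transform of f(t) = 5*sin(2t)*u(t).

Standard pair: sin(wt)*u(t) <-> w/(s^2+w^2)
With w = 2: L{5*sin(2t)*u(t)} = 10/(s^2+4)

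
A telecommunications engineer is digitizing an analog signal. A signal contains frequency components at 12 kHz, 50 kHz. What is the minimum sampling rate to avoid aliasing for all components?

The highest frequency component is f_max = 50 kHz.
Nyquist rate = 2 * f_max = 2 * 50 kHz = 100 kHz.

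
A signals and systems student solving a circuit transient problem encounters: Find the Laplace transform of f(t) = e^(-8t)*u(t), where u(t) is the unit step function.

Standard Laplace transform pair:
e^(-at)*u(t) <-> 1/(s+a)
With a = 8: L{e^(-8t)*u(t)} = 1/(s+8), ROC: Re(s) > -8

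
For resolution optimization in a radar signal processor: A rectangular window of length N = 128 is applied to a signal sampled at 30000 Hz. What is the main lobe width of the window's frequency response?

For a rectangular window of length N,
the main lobe width in frequency is 2*f_s/N.
= 2*30000/128 = 1875/4 Hz
This determines the minimum frequency separation for resolving two sinusoids.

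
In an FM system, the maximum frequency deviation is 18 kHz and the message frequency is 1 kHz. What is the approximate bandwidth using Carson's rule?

Carson's rule: BW = 2*(delta_f + f_m)
= 2*(18 + 1) kHz = 38 kHz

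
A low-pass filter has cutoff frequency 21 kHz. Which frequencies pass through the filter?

A low-pass filter passes all frequencies below the cutoff frequency 21 kHz and attenuates higher frequencies.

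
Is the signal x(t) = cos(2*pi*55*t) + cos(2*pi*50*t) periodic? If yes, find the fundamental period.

f1 = 55 Hz, f2 = 50 Hz
Period T1 = 1/55, T2 = 1/50
Ratio T1/T2 = 50/55, which is rational.
The signal is periodic with fundamental period T = 1/GCD(55,50) = 1/5 s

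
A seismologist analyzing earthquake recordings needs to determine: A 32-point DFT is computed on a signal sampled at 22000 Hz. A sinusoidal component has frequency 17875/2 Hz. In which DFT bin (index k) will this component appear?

DFT frequency resolution = f_s/N = 22000/32 = 1375/2 Hz
Bin index k = f_signal / resolution = 17875/2 / 1375/2 = 13
The signal frequency 17875/2 Hz falls in DFT bin k = 13.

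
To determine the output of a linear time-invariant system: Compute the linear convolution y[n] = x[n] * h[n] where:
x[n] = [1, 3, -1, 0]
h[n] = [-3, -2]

y[n] = sum_k x[k]*h[n-k]. Output length = len(x) + len(h) - 1 = 4 + 2 - 1 = 5.
y[0] = 1*-3 = -3
y[1] = 3*-3 + 1*-2 = -11
y[2] = -1*-3 + 3*-2 = -3
y[3] = 0*-3 + -1*-2 = 2
y[4] = 0*-2 = 0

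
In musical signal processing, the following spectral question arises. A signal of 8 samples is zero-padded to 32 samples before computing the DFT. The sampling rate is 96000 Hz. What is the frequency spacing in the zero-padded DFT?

Original DFT: N = 8, resolution = f_s/N = 96000/8 = 12000 Hz
Zero-padded DFT: N = 32, resolution = f_s/N = 96000/32 = 3000 Hz
Zero-padding interpolates the spectrum (finer frequency grid)
but does NOT improve the true spectral resolution (ability to resolve close frequencies).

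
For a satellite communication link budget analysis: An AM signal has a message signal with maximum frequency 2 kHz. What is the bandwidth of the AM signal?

In AM (double-sideband), the bandwidth is twice the message frequency.
BW = 2 * f_m = 2 * 2 kHz = 4 kHz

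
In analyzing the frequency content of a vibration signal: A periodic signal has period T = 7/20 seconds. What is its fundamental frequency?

The fundamental frequency is the reciprocal of the period.
f = 1/T = 1/(7/20) = 20/7 Hz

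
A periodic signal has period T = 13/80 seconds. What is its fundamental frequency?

The fundamental frequency is the reciprocal of the period.
f = 1/T = 1/(13/80) = 80/13 Hz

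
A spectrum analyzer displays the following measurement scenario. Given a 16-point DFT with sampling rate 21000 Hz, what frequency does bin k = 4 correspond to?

The frequency of DFT bin k is: f_k = k * f_s / N
f_4 = 4 * 21000 / 16 = 5250 Hz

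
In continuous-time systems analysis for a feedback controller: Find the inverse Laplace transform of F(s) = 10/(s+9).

Standard pair: k/(s+a) <-> k*e^(-at)*u(t)
With k=10, a=9: f(t) = 10*e^(-9t)*u(t)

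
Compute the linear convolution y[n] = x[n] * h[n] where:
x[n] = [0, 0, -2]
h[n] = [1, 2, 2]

y[n] = sum_k x[k]*h[n-k]. Output length = len(x) + len(h) - 1 = 3 + 3 - 1 = 5.
y[0] = 0*1 = 0
y[1] = 0*1 + 0*2 = 0
y[2] = -2*1 + 0*2 + 0*2 = -2
y[3] = -2*2 + 0*2 = -4
y[4] = -2*2 = -4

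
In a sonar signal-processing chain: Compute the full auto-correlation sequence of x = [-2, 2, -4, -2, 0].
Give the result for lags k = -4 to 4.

r_xx[k] = sum_m x[m]*x[m+k], indexed from 0, for k = -4 to 4:
  r_xx[-4] = x[4]*x[0] = 0
  r_xx[-3] = x[3]*x[0] + x[4]*x[1] = 4
  r_xx[-2] = x[2]*x[0] + x[3]*x[1] + x[4]*x[2] = 4
  r_xx[-1] = x[1]*x[0] + x[2]*x[1] + x[3]*x[2] + x[4]*x[3] = -4
  r_xx[0] = x[0]*x[0] + x[1]*x[1] + x[2]*x[2] + x[3]*x[3] + x[4]*x[4] = 28
  r_xx[1] = x[0]*x[1] + x[1]*x[2] + x[2]*x[3] + x[3]*x[4] = -4
  r_xx[2] = x[0]*x[2] + x[1]*x[3] + x[2]*x[4] = 4
  r_xx[3] = x[0]*x[3] + x[1]*x[4] = 4
  r_xx[4] = x[0]*x[4] = 0
r_xx = [0, 4, 4, -4, 28, -4, 4, 4, 0]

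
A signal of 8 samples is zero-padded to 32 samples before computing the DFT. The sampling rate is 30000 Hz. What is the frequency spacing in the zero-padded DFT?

Original DFT: N = 8, resolution = f_s/N = 30000/8 = 3750 Hz
Zero-padded DFT: N = 32, resolution = f_s/N = 30000/32 = 1875/2 Hz
Zero-padding interpolates the spectrum (finer frequency grid)
but does NOT improve the true spectral resolution (ability to resolve close frequencies).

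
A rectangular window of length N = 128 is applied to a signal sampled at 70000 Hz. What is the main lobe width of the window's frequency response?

For a rectangular window of length N,
the main lobe width in frequency is 2*f_s/N.
= 2*70000/128 = 4375/4 Hz
This determines the minimum frequency separation for resolving two sinusoids.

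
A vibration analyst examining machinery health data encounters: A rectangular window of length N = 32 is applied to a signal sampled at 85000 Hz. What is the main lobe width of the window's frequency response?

For a rectangular window of length N,
the main lobe width in frequency is 2*f_s/N.
= 2*85000/32 = 10625/2 Hz
This determines the minimum frequency separation for resolving two sinusoids.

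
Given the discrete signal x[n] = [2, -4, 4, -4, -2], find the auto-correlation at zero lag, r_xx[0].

The auto-correlation at zero lag r_xx[0] equals the signal energy.
r_xx[0] = sum of x[n]^2 = 2^2 + (-4)^2 + 4^2 + (-4)^2 + (-2)^2
= 4 + 16 + 16 + 16 + 4 = 56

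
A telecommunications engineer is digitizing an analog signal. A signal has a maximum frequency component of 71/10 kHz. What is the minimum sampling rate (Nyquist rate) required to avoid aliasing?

By the Nyquist-Shannon sampling theorem,
the minimum sampling rate (Nyquist rate) must be at least 2 * f_max.
Nyquist rate = 2 * 71/10 kHz = 71/5 kHz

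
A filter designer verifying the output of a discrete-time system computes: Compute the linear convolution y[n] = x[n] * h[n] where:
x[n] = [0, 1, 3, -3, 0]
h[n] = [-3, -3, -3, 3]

y[n] = sum_k x[k]*h[n-k]. Output length = len(x) + len(h) - 1 = 5 + 4 - 1 = 8.
y[0] = 0*-3 = 0
y[1] = 1*-3 + 0*-3 = -3
y[2] = 3*-3 + 1*-3 + 0*-3 = -12
y[3] = -3*-3 + 3*-3 + 1*-3 + 0*3 = -3
y[4] = 0*-3 + -3*-3 + 3*-3 + 1*3 = 3
y[5] = 0*-3 + -3*-3 + 3*3 = 18
y[6] = 0*-3 + -3*3 = -9
y[7] = 0*3 = 0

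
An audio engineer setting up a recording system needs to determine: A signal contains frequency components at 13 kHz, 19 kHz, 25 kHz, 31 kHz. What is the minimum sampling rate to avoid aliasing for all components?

The highest frequency component is f_max = 31 kHz.
Nyquist rate = 2 * f_max = 2 * 31 kHz = 62 kHz.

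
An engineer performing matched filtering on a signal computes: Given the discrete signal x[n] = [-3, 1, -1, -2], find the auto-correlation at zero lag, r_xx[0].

The auto-correlation at zero lag r_xx[0] equals the signal energy.
r_xx[0] = sum of x[n]^2 = (-3)^2 + 1^2 + (-1)^2 + (-2)^2
= 9 + 1 + 1 + 4 = 15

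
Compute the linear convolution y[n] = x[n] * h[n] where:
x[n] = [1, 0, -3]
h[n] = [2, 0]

y[n] = sum_k x[k]*h[n-k]. Output length = len(x) + len(h) - 1 = 3 + 2 - 1 = 4.
y[0] = 1*2 = 2
y[1] = 0*2 + 1*0 = 0
y[2] = -3*2 + 0*0 = -6
y[3] = -3*0 = 0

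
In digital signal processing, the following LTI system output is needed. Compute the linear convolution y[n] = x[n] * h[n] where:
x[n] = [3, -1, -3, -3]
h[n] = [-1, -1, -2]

y[n] = sum_k x[k]*h[n-k]. Output length = len(x) + len(h) - 1 = 4 + 3 - 1 = 6.
y[0] = 3*-1 = -3
y[1] = -1*-1 + 3*-1 = -2
y[2] = -3*-1 + -1*-1 + 3*-2 = -2
y[3] = -3*-1 + -3*-1 + -1*-2 = 8
y[4] = -3*-1 + -3*-2 = 9
y[5] = -3*-2 = 6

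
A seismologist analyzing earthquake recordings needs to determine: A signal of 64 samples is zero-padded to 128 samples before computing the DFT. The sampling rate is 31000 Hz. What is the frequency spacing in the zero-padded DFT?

Original DFT: N = 64, resolution = f_s/N = 31000/64 = 3875/8 Hz
Zero-padded DFT: N = 128, resolution = f_s/N = 31000/128 = 3875/16 Hz
Zero-padding interpolates the spectrum (finer frequency grid)
but does NOT improve the true spectral resolution (ability to resolve close frequencies).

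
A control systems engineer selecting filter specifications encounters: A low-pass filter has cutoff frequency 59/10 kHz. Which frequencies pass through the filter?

A low-pass filter passes all frequencies below the cutoff frequency 59/10 kHz and attenuates higher frequencies.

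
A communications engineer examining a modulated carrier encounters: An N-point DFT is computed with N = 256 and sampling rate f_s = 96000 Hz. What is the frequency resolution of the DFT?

DFT frequency resolution = f_s / N
= 96000 / 256 = 375 Hz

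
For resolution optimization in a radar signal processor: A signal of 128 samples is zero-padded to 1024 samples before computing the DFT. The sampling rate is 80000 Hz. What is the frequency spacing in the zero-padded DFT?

Original DFT: N = 128, resolution = f_s/N = 80000/128 = 625 Hz
Zero-padded DFT: N = 1024, resolution = f_s/N = 80000/1024 = 625/8 Hz
Zero-padding interpolates the spectrum (finer frequency grid)
but does NOT improve the true spectral resolution (ability to resolve close frequencies).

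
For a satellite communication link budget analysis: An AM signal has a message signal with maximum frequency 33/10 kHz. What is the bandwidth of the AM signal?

In AM (double-sideband), the bandwidth is twice the message frequency.
BW = 2 * f_m = 2 * 33/10 kHz = 33/5 kHz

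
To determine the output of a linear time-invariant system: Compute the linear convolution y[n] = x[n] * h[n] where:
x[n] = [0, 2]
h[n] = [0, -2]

y[n] = sum_k x[k]*h[n-k]. Output length = len(x) + len(h) - 1 = 2 + 2 - 1 = 3.
y[0] = 0*0 = 0
y[1] = 2*0 + 0*-2 = 0
y[2] = 2*-2 = -4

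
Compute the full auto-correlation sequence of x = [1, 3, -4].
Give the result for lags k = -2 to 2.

r_xx[k] = sum_m x[m]*x[m+k], indexed from 0, for k = -2 to 2:
  r_xx[-2] = x[2]*x[0] = -4
  r_xx[-1] = x[1]*x[0] + x[2]*x[1] = -9
  r_xx[0] = x[0]*x[0] + x[1]*x[1] + x[2]*x[2] = 26
  r_xx[1] = x[0]*x[1] + x[1]*x[2] = -9
  r_xx[2] = x[0]*x[2] = -4
r_xx = [-4, -9, 26, -9, -4]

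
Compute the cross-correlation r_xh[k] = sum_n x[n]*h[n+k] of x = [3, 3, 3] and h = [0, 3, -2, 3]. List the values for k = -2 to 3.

Both sequences indexed from 0 and zero outside their support.
Lags with overlap: k = -2 to 3.
  r_xh[-2] = x[2]*h[0] = 0
  r_xh[-1] = x[1]*h[0] + x[2]*h[1] = 9
  r_xh[0] = x[0]*h[0] + x[1]*h[1] + x[2]*h[2] = 3
  r_xh[1] = x[0]*h[1] + x[1]*h[2] + x[2]*h[3] = 12
  r_xh[2] = x[0]*h[2] + x[1]*h[3] = 3
  r_xh[3] = x[0]*h[3] = 9
r_xh = [0, 9, 3, 12, 3, 9] (for k = -2, ..., 3)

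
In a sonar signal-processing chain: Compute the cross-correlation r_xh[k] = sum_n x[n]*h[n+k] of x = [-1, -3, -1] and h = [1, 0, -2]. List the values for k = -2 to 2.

Both sequences indexed from 0 and zero outside their support.
Lags with overlap: k = -2 to 2.
  r_xh[-2] = x[2]*h[0] = -1
  r_xh[-1] = x[1]*h[0] + x[2]*h[1] = -3
  r_xh[0] = x[0]*h[0] + x[1]*h[1] + x[2]*h[2] = 1
  r_xh[1] = x[0]*h[1] + x[1]*h[2] = 6
  r_xh[2] = x[0]*h[2] = 2
r_xh = [-1, -3, 1, 6, 2] (for k = -2, ..., 2)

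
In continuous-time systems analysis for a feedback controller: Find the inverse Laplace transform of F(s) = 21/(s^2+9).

Standard pair: w/(s^2+w^2) <-> sin(wt)*u(t)
Recognize w^2 = 9, so w = 3; numerator 21 = 7*3.
f(t) = 7*sin(3t)*u(t)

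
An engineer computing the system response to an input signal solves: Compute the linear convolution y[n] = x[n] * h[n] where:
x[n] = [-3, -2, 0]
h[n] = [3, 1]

y[n] = sum_k x[k]*h[n-k]. Output length = len(x) + len(h) - 1 = 3 + 2 - 1 = 4.
y[0] = -3*3 = -9
y[1] = -2*3 + -3*1 = -9
y[2] = 0*3 + -2*1 = -2
y[3] = 0*1 = 0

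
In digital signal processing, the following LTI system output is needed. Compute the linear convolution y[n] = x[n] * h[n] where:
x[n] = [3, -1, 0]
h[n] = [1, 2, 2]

y[n] = sum_k x[k]*h[n-k]. Output length = len(x) + len(h) - 1 = 3 + 3 - 1 = 5.
y[0] = 3*1 = 3
y[1] = -1*1 + 3*2 = 5
y[2] = 0*1 + -1*2 + 3*2 = 4
y[3] = 0*2 + -1*2 = -2
y[4] = 0*2 = 0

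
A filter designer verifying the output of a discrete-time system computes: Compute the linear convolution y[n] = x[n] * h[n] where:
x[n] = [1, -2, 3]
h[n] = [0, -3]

y[n] = sum_k x[k]*h[n-k]. Output length = len(x) + len(h) - 1 = 3 + 2 - 1 = 4.
y[0] = 1*0 = 0
y[1] = -2*0 + 1*-3 = -3
y[2] = 3*0 + -2*-3 = 6
y[3] = 3*-3 = -9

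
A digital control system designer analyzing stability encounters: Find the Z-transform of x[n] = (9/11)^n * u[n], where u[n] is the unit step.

The Z-transform of a^n * u[n] is z/(z-a) for |z| > |a|.
Here a = 9/11, so X(z) = z/(z - (9/11)) = 11z/(11z - 9)
ROC: |z| > 9/11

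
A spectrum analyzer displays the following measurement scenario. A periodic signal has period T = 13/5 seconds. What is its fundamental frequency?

The fundamental frequency is the reciprocal of the period.
f = 1/T = 1/(13/5) = 5/13 Hz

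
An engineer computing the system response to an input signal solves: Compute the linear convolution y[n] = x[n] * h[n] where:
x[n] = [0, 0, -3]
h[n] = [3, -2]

y[n] = sum_k x[k]*h[n-k]. Output length = len(x) + len(h) - 1 = 3 + 2 - 1 = 4.
y[0] = 0*3 = 0
y[1] = 0*3 + 0*-2 = 0
y[2] = -3*3 + 0*-2 = -9
y[3] = -3*-2 = 6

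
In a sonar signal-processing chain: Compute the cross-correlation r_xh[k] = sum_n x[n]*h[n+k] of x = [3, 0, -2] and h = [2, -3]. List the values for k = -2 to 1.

Both sequences indexed from 0 and zero outside their support.
Lags with overlap: k = -2 to 1.
  r_xh[-2] = x[2]*h[0] = -4
  r_xh[-1] = x[1]*h[0] + x[2]*h[1] = 6
  r_xh[0] = x[0]*h[0] + x[1]*h[1] = 6
  r_xh[1] = x[0]*h[1] = -9
r_xh = [-4, 6, 6, -9] (for k = -2, ..., 1)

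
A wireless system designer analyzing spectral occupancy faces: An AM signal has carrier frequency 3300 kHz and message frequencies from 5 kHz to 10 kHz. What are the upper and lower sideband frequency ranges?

Upper sideband (USB) = fc + [fm_low, fm_high] = 3300 + [5, 10] = [3305, 3310] kHz
Lower sideband (LSB) = fc - [fm_high, fm_low] = 3300 - [10, 5] = [3290, 3295] kHz
Total occupied spectrum: 3290 kHz to 3310 kHz (plus carrier at 3300 kHz)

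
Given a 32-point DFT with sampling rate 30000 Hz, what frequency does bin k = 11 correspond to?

The frequency of DFT bin k is: f_k = k * f_s / N
f_11 = 11 * 30000 / 32 = 20625/2 Hz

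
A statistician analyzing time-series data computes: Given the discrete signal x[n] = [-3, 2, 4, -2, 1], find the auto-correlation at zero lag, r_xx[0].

The auto-correlation at zero lag r_xx[0] equals the signal energy.
r_xx[0] = sum of x[n]^2 = (-3)^2 + 2^2 + 4^2 + (-2)^2 + 1^2
= 9 + 4 + 16 + 4 + 1 = 34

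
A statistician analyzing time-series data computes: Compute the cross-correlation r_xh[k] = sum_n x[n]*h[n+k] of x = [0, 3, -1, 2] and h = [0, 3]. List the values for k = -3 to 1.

Both sequences indexed from 0 and zero outside their support.
Lags with overlap: k = -3 to 1.
  r_xh[-3] = x[3]*h[0] = 0
  r_xh[-2] = x[2]*h[0] + x[3]*h[1] = 6
  r_xh[-1] = x[1]*h[0] + x[2]*h[1] = -3
  r_xh[0] = x[0]*h[0] + x[1]*h[1] = 9
  r_xh[1] = x[0]*h[1] = 0
r_xh = [0, 6, -3, 9, 0] (for k = -3, ..., 1)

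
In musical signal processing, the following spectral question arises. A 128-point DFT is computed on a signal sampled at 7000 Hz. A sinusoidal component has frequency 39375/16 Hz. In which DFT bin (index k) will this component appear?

DFT frequency resolution = f_s/N = 7000/128 = 875/16 Hz
Bin index k = f_signal / resolution = 39375/16 / 875/16 = 45
The signal frequency 39375/16 Hz falls in DFT bin k = 45.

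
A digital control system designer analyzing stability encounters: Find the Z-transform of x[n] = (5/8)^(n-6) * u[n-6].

Time-shifting property: if X(z) = Z{x[n]}, then Z{x[n-d]} = z^(-d) * X(z)
X(z) = z/(z - 5/8) for x[n] = (5/8)^n * u[n]
Z{x[n-6]} = z^(-6) * z/(z - 5/8) = z^(-5)/(z - 5/8)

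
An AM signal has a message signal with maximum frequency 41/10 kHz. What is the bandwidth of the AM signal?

In AM (double-sideband), the bandwidth is twice the message frequency.
BW = 2 * f_m = 2 * 41/10 kHz = 41/5 kHz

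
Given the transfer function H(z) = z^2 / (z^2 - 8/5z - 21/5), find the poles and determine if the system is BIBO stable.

Poles are roots of the denominator: z^2 - 8/5z - 21/5 = 0.
Quadratic formula: z = [-(-8/5) +/- sqrt((-8/5)^2 - 4*(-21/5))] / 2
Discriminant = 64/25 + 84/5 = 484/25; sqrt = 22/5.
z = (8/5 +/- 22/5) / 2 => z = 3 or z = -7/5.
|p1| = 3, |p2| = 7/5.
For BIBO stability, all poles must lie inside the unit circle (|p| < 1).
System is UNSTABLE since at least one |p| >= 1.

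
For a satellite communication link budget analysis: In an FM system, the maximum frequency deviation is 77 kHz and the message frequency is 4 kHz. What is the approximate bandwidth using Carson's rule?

Carson's rule: BW = 2*(delta_f + f_m)
= 2*(77 + 4) kHz = 162 kHz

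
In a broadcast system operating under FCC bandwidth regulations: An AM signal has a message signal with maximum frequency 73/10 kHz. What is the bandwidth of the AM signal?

In AM (double-sideband), the bandwidth is twice the message frequency.
BW = 2 * f_m = 2 * 73/10 kHz = 73/5 kHz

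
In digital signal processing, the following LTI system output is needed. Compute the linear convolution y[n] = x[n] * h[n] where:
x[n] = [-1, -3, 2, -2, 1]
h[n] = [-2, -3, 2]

y[n] = sum_k x[k]*h[n-k]. Output length = len(x) + len(h) - 1 = 5 + 3 - 1 = 7.
y[0] = -1*-2 = 2
y[1] = -3*-2 + -1*-3 = 9
y[2] = 2*-2 + -3*-3 + -1*2 = 3
y[3] = -2*-2 + 2*-3 + -3*2 = -8
y[4] = 1*-2 + -2*-3 + 2*2 = 8
y[5] = 1*-3 + -2*2 = -7
y[6] = 1*2 = 2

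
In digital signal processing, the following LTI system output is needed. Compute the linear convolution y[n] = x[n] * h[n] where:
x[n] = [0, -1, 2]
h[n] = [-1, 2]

y[n] = sum_k x[k]*h[n-k]. Output length = len(x) + len(h) - 1 = 3 + 2 - 1 = 4.
y[0] = 0*-1 = 0
y[1] = -1*-1 + 0*2 = 1
y[2] = 2*-1 + -1*2 = -4
y[3] = 2*2 = 4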